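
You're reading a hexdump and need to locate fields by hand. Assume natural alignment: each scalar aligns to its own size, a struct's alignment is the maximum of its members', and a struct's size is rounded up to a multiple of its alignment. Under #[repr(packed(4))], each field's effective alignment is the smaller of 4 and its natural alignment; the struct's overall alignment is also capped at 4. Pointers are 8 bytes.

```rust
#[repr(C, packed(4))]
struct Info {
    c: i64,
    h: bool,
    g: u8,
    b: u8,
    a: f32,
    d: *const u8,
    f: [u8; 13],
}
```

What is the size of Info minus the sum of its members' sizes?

@0: c [8B, align 4] → 8
@8: h [1B, align 1] → 9
@9: g [1B, align 1] → 10
@10: b [1B, align 1] → 11
+1 pad (align 4)
@12: a [4B, align 4] → 16
@16: d [8B, align 4] → 24
@24: f [13B, align 1] → 37
+3 tail pad (align 4)
size 40, align 4
data bytes 36, size 40 → padding 4

4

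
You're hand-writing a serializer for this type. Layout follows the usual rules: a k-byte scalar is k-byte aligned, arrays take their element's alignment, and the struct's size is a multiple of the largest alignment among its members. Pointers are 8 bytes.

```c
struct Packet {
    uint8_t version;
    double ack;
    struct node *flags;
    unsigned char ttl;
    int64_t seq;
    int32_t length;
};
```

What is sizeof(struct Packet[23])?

@0: version [1B, align 1] → 1
+7 pad (align 8)
@8: ack [8B, align 8] → 16
@16: flags [8B, align 8] → 24
@24: ttl [1B, align 1] → 25
+7 pad (align 8)
@32: seq [8B, align 8] → 40
@40: length [4B, align 4] → 44
+4 tail pad (align 8)
size 48, align 8
array of 23: 23 × 48 = 1104

1104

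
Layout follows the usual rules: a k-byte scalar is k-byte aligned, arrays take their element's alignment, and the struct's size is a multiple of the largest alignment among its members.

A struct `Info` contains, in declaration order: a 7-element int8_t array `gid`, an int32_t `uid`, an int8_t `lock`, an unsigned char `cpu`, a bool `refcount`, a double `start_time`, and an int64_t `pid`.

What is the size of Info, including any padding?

32

@0: gid [7B, align 1] → 7
+1 pad (align 4)
@8: uid [4B, align 4] → 12
@12: lock [1B, align 1] → 13
@13: cpu [1B, align 1] → 14
@14: refcount [1B, align 1] → 15
+1 pad (align 8)
@16: start_time [8B, align 8] → 24
@24: pid [8B, align 8] → 32
size 32, align 8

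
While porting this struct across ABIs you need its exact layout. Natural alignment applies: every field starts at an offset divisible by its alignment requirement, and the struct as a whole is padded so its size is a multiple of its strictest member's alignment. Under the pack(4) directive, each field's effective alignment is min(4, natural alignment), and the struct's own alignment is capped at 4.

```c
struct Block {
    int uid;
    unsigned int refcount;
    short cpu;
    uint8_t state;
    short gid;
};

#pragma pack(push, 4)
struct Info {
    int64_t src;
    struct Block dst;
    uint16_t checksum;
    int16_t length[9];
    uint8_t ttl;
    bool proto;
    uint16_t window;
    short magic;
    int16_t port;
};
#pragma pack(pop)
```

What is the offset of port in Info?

Block: uid at 0 (size 4, align 4) → ends 4; refcount at 4 (size 4, align 4) → ends 8; cpu at 8 (size 2, align 2) → ends 10; state at 10 (size 1, align 1) → ends 11; pad 1 to align 2 for gid; gid at 12 (size 2, align 2) → ends 14; tail pad 2 to reach multiple of 4; total 16 bytes, alignment 4
src at 0 (size 8, align 4) → ends 8
dst at 8 (size 16, align 4) → ends 24
checksum at 24 (size 2, align 2) → ends 26
length at 26 (size 18, align 2) → ends 44
ttl at 44 (size 1, align 1) → ends 45
proto at 45 (size 1, align 1) → ends 46
window at 46 (size 2, align 2) → ends 48
magic at 48 (size 2, align 2) → ends 50
port at 50 (size 2, align 2) → ends 52

50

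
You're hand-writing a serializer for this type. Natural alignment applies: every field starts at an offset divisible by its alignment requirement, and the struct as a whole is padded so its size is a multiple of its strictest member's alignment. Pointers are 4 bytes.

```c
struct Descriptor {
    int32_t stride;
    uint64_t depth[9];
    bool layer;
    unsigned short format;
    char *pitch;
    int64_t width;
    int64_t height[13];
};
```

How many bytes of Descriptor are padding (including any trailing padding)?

5

stride at 0 (size 4, align 4) → ends 4
pad 4 to align 8 for depth
depth at 8 (size 72, align 8) → ends 80
layer at 80 (size 1, align 1) → ends 81
pad 1 to align 2 for format
format at 82 (size 2, align 2) → ends 84
pitch at 84 (size 4, align 4) → ends 88
width at 88 (size 8, align 8) → ends 96
height at 96 (size 104, align 8) → ends 200
total 200 bytes, alignment 8
data bytes 195, size 200 → padding 5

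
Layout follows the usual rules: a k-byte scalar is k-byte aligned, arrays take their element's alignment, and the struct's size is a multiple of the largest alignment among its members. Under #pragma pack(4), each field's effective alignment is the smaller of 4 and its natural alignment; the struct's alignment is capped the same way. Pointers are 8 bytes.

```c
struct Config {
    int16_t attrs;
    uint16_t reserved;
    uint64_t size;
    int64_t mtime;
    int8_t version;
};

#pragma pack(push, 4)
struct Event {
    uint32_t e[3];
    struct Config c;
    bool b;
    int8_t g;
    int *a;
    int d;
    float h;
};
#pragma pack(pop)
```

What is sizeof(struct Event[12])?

768

Config: @0: attrs [2B, align 2] → 2; @2: reserved [2B, align 2] → 4; +4 pad (align 8); @8: size [8B, align 8] → 16; @16: mtime [8B, align 8] → 24; @24: version [1B, align 1] → 25; +7 tail pad (align 8); size 32, align 8
@0: e [12B, align 4] → 12
@12: c [32B, align 4] → 44
@44: b [1B, align 1] → 45
@45: g [1B, align 1] → 46
+2 pad (align 4)
@48: a [8B, align 4] → 56
@56: d [4B, align 4] → 60
@60: h [4B, align 4] → 64
size 64, align 4
array of 12: 12 × 64 = 768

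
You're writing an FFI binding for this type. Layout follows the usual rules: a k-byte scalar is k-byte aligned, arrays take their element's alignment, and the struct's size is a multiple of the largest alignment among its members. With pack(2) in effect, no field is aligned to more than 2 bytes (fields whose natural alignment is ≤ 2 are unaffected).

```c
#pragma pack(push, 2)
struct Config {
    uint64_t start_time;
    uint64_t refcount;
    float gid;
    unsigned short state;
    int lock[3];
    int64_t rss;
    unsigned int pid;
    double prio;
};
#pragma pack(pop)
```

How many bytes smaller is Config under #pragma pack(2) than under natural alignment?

natural layout:
  start_time at 0 (size 8, align 8) → ends 8
  refcount at 8 (size 8, align 8) → ends 16
  gid at 16 (size 4, align 4) → ends 20
  state at 20 (size 2, align 2) → ends 22
  pad 2 to align 4 for lock
  lock at 24 (size 12, align 4) → ends 36
  pad 4 to align 8 for rss
  rss at 40 (size 8, align 8) → ends 48
  pid at 48 (size 4, align 4) → ends 52
  pad 4 to align 8 for prio
  prio at 56 (size 8, align 8) → ends 64
  total 64 bytes, alignment 8
packed(2) layout:
  start_time at 0 (size 8, align 2) → ends 8
  refcount at 8 (size 8, align 2) → ends 16
  gid at 16 (size 4, align 2) → ends 20
  state at 20 (size 2, align 2) → ends 22
  lock at 22 (size 12, align 2) → ends 34
  rss at 34 (size 8, align 2) → ends 42
  pid at 42 (size 4, align 2) → ends 46
  prio at 46 (size 8, align 2) → ends 54
  total 54 bytes, alignment 2
64 − 54 = 10

10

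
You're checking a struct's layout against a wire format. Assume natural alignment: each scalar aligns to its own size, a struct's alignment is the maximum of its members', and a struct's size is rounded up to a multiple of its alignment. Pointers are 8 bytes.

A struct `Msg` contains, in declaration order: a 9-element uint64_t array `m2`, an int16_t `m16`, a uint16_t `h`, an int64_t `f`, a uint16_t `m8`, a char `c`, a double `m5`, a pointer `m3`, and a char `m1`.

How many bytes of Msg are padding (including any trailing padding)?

0..72  m2  (72B, 8-aligned)
72..74  m16  (2B, 2-aligned)
74..76  h  (2B, 2-aligned)
76..80  -- padding (4B)
80..88  f  (8B, 8-aligned)
88..90  m8  (2B, 2-aligned)
90..91  c  (1B, 1-aligned)
91..96  -- padding (5B)
96..104  m5  (8B, 8-aligned)
104..112  m3  (8B, 8-aligned)
112..113  m1  (1B, 1-aligned)
113..120  -- tail padding (7B)
sizeof = 120, alignof = 8
data bytes 104, size 120 → padding 16

16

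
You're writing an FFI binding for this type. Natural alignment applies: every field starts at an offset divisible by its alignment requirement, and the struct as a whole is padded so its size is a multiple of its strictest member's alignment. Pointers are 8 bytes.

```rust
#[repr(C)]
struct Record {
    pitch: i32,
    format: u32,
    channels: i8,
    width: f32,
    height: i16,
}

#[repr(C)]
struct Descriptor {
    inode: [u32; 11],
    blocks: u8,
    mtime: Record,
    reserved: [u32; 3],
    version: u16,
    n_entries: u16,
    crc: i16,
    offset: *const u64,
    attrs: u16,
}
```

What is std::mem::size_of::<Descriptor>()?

104 bytes

Record: @0: pitch [4B, align 4] → 4; @4: format [4B, align 4] → 8; @8: channels [1B, align 1] → 9; +3 pad (align 4); @12: width [4B, align 4] → 16; @16: height [2B, align 2] → 18; +2 tail pad (align 4); size 20, align 4
@0: inode [44B, align 4] → 44
@44: blocks [1B, align 1] → 45
+3 pad (align 4)
@48: mtime [20B, align 4] → 68
@68: reserved [12B, align 4] → 80
@80: version [2B, align 2] → 82
@82: n_entries [2B, align 2] → 84
@84: crc [2B, align 2] → 86
+2 pad (align 8)
@88: offset [8B, align 8] → 96
@96: attrs [2B, align 2] → 98
+6 tail pad (align 8)
size 104, align 8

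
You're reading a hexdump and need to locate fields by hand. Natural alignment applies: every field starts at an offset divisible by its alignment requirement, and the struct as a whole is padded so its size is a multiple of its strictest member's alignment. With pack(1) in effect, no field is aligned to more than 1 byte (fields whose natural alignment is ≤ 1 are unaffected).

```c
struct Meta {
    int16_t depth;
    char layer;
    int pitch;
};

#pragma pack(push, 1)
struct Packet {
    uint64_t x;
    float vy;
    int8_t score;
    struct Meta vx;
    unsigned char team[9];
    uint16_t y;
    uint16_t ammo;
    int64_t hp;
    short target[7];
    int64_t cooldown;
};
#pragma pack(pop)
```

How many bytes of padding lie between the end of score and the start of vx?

0

Meta: @0: depth [2B, align 2] → 2; @2: layer [1B, align 1] → 3; +1 pad (align 4); @4: pitch [4B, align 4] → 8; size 8, align 4
@0: x [8B, align 1] → 8
@8: vy [4B, align 1] → 12
@12: score [1B, align 1] → 13
@13: vx [8B, align 1] → 21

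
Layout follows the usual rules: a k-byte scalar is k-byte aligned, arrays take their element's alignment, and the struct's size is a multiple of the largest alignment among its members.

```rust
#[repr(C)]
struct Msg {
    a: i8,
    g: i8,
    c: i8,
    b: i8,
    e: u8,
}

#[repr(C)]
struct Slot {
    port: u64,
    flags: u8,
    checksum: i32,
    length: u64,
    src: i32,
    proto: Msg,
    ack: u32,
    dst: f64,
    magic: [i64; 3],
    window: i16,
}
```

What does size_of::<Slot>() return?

Msg: @0: a [1B, align 1] → 1; @1: g [1B, align 1] → 2; @2: c [1B, align 1] → 3; @3: b [1B, align 1] → 4; @4: e [1B, align 1] → 5; size 5, align 1
@0: port [8B, align 8] → 8
@8: flags [1B, align 1] → 9
+3 pad (align 4)
@12: checksum [4B, align 4] → 16
@16: length [8B, align 8] → 24
@24: src [4B, align 4] → 28
@28: proto [5B, align 1] → 33
+3 pad (align 4)
@36: ack [4B, align 4] → 40
@40: dst [8B, align 8] → 48
@48: magic [24B, align 8] → 72
@72: window [2B, align 2] → 74
+6 tail pad (align 8)
size 80, align 8

80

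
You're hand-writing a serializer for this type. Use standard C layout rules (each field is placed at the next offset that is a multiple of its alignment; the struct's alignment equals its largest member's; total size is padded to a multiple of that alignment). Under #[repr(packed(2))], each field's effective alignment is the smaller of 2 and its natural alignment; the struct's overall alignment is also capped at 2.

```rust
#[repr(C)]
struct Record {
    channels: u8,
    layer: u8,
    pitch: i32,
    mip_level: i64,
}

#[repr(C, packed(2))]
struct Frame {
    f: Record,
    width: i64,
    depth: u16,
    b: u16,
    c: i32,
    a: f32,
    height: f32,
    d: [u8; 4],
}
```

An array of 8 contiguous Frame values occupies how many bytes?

Record: @0: channels [1B, align 1] → 1; @1: layer [1B, align 1] → 2; +2 pad (align 4); @4: pitch [4B, align 4] → 8; @8: mip_level [8B, align 8] → 16; size 16, align 8
@0: f [16B, align 2] → 16
@16: width [8B, align 2] → 24
@24: depth [2B, align 2] → 26
@26: b [2B, align 2] → 28
@28: c [4B, align 2] → 32
@32: a [4B, align 2] → 36
@36: height [4B, align 2] → 40
@40: d [4B, align 1] → 44
size 44, align 2
array of 8: 8 × 44 = 352

352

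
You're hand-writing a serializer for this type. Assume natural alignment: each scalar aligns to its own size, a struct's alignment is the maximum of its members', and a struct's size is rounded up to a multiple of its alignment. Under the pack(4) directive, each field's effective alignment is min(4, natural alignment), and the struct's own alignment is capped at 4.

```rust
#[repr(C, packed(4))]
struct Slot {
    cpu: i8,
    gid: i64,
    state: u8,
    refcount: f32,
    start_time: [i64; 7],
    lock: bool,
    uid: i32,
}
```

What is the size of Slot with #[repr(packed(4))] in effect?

84

@0: cpu [1B, align 1] → 1
+3 pad (align 4)
@4: gid [8B, align 4] → 12
@12: state [1B, align 1] → 13
+3 pad (align 4)
@16: refcount [4B, align 4] → 20
@20: start_time [56B, align 4] → 76
@76: lock [1B, align 1] → 77
+3 pad (align 4)
@80: uid [4B, align 4] → 84
size 84, align 4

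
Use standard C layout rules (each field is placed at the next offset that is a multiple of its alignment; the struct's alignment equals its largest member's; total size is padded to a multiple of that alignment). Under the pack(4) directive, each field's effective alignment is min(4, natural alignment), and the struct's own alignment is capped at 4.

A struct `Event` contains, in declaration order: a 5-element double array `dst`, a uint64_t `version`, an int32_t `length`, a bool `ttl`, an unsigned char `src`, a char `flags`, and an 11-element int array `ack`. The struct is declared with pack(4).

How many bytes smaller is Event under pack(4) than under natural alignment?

4

natural layout:
  0..40  dst  (40B, 8-aligned)
  40..48  version  (8B, 8-aligned)
  48..52  length  (4B, 4-aligned)
  52..53  ttl  (1B, 1-aligned)
  53..54  src  (1B, 1-aligned)
  54..55  flags  (1B, 1-aligned)
  55..56  -- padding (1B)
  56..100  ack  (44B, 4-aligned)
  100..104  -- tail padding (4B)
  sizeof = 104, alignof = 8
packed(4) layout:
  0..40  dst  (40B, 4-aligned)
  40..48  version  (8B, 4-aligned)
  48..52  length  (4B, 4-aligned)
  52..53  ttl  (1B, 1-aligned)
  53..54  src  (1B, 1-aligned)
  54..55  flags  (1B, 1-aligned)
  55..56  -- padding (1B)
  56..100  ack  (44B, 4-aligned)
  sizeof = 100, alignof = 4
104 − 100 = 4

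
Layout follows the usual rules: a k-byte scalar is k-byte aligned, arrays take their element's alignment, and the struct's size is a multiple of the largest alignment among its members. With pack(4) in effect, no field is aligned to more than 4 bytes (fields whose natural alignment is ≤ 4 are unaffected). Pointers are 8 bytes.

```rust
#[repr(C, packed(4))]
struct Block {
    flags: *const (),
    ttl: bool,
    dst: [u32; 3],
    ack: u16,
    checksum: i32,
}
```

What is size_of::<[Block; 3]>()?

@0: flags [8B, align 4] → 8
@8: ttl [1B, align 1] → 9
+3 pad (align 4)
@12: dst [12B, align 4] → 24
@24: ack [2B, align 2] → 26
+2 pad (align 4)
@28: checksum [4B, align 4] → 32
size 32, align 4
array of 3: 3 × 32 = 96

96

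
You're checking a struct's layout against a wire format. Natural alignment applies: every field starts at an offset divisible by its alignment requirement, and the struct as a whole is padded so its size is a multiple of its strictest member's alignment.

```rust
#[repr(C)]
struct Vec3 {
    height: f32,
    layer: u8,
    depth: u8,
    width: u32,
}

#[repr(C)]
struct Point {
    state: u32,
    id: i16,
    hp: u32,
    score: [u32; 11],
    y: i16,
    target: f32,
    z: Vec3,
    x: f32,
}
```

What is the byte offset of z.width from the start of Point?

Vec3: 0..4  height  (4B, 4-aligned); 4..5  layer  (1B, 1-aligned); 5..6  depth  (1B, 1-aligned); 6..8  -- padding (2B); 8..12  width  (4B, 4-aligned); sizeof = 12, alignof = 4
0..4  state  (4B, 4-aligned)
4..6  id  (2B, 2-aligned)
6..8  -- padding (2B)
8..12  hp  (4B, 4-aligned)
12..56  score  (44B, 4-aligned)
56..58  y  (2B, 2-aligned)
58..60  -- padding (2B)
60..64  target  (4B, 4-aligned)
64..76  z  (12B, 4-aligned)
within Vec3: width at 8
64 + 8 = 72

72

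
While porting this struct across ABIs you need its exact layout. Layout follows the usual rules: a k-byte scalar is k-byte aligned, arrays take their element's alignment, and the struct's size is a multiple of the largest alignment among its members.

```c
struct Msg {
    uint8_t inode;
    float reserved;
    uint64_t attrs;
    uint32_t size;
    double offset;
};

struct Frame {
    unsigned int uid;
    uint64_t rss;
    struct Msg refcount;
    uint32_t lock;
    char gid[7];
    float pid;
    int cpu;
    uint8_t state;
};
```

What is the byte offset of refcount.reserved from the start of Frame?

20

Msg: inode at 0 (size 1, align 1) → ends 1; pad 3 to align 4 for reserved; reserved at 4 (size 4, align 4) → ends 8; attrs at 8 (size 8, align 8) → ends 16; size at 16 (size 4, align 4) → ends 20; pad 4 to align 8 for offset; offset at 24 (size 8, align 8) → ends 32; total 32 bytes, alignment 8
uid at 0 (size 4, align 4) → ends 4
pad 4 to align 8 for rss
rss at 8 (size 8, align 8) → ends 16
refcount at 16 (size 32, align 8) → ends 48
within Msg: reserved at 4
16 + 4 = 20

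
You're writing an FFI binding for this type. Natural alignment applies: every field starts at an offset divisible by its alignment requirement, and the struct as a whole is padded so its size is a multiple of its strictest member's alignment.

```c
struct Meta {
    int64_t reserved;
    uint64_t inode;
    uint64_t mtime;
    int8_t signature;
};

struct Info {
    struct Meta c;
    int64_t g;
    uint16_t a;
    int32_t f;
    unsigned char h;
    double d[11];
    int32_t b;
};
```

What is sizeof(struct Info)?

152

Meta: reserved at 0 (size 8, align 8) → ends 8; inode at 8 (size 8, align 8) → ends 16; mtime at 16 (size 8, align 8) → ends 24; signature at 24 (size 1, align 1) → ends 25; tail pad 7 to reach multiple of 8; total 32 bytes, alignment 8
c at 0 (size 32, align 8) → ends 32
g at 32 (size 8, align 8) → ends 40
a at 40 (size 2, align 2) → ends 42
pad 2 to align 4 for f
f at 44 (size 4, align 4) → ends 48
h at 48 (size 1, align 1) → ends 49
pad 7 to align 8 for d
d at 56 (size 88, align 8) → ends 144
b at 144 (size 4, align 4) → ends 148
tail pad 4 to reach multiple of 8
total 152 bytes, alignment 8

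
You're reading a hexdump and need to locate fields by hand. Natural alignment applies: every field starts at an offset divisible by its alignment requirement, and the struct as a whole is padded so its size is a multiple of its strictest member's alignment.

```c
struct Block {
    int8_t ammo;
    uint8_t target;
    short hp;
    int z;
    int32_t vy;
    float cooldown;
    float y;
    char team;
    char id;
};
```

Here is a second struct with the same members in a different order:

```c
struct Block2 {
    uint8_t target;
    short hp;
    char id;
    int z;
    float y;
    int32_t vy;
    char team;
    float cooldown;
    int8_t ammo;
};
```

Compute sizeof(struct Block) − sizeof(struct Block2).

ammo at 0 (size 1, align 1) → ends 1
target at 1 (size 1, align 1) → ends 2
hp at 2 (size 2, align 2) → ends 4
z at 4 (size 4, align 4) → ends 8
vy at 8 (size 4, align 4) → ends 12
cooldown at 12 (size 4, align 4) → ends 16
y at 16 (size 4, align 4) → ends 20
team at 20 (size 1, align 1) → ends 21
id at 21 (size 1, align 1) → ends 22
tail pad 2 to reach multiple of 4
total 24 bytes, alignment 4
— Block2 —
target at 0 (size 1, align 1) → ends 1
pad 1 to align 2 for hp
hp at 2 (size 2, align 2) → ends 4
id at 4 (size 1, align 1) → ends 5
pad 3 to align 4 for z
z at 8 (size 4, align 4) → ends 12
y at 12 (size 4, align 4) → ends 16
vy at 16 (size 4, align 4) → ends 20
team at 20 (size 1, align 1) → ends 21
pad 3 to align 4 for cooldown
cooldown at 24 (size 4, align 4) → ends 28
ammo at 28 (size 1, align 1) → ends 29
tail pad 3 to reach multiple of 4
total 32 bytes, alignment 4
24 − 32 = -8

-8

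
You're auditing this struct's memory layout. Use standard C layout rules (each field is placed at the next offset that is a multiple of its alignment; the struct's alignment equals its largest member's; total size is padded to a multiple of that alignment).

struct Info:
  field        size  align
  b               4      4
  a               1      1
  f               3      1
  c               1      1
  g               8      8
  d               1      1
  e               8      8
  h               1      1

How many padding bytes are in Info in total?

@0: b [4B, align 4] → 4
@4: a [1B, align 1] → 5
@5: f [3B, align 1] → 8
@8: c [1B, align 1] → 9
+7 pad (align 8)
@16: g [8B, align 8] → 24
@24: d [1B, align 1] → 25
+7 pad (align 8)
@32: e [8B, align 8] → 40
@40: h [1B, align 1] → 41
+7 tail pad (align 8)
size 48, align 8
data bytes 27, size 48 → padding 21

21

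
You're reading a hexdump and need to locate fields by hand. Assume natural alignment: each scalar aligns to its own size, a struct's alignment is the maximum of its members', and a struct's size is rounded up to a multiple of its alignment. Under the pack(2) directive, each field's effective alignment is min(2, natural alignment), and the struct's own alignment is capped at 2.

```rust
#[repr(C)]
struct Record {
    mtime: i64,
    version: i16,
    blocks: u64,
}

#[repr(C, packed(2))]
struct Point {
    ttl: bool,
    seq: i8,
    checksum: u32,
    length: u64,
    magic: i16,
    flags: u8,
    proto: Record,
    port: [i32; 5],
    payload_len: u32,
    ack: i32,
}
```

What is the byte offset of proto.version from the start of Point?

26

Record: 0..8  mtime  (8B, 8-aligned); 8..10  version  (2B, 2-aligned); 10..16  -- padding (6B); 16..24  blocks  (8B, 8-aligned); sizeof = 24, alignof = 8
0..1  ttl  (1B, 1-aligned)
1..2  seq  (1B, 1-aligned)
2..6  checksum  (4B, 2-aligned)
6..14  length  (8B, 2-aligned)
14..16  magic  (2B, 2-aligned)
16..17  flags  (1B, 1-aligned)
17..18  -- padding (1B)
18..42  proto  (24B, 2-aligned)
within Record: version at 8
18 + 8 = 26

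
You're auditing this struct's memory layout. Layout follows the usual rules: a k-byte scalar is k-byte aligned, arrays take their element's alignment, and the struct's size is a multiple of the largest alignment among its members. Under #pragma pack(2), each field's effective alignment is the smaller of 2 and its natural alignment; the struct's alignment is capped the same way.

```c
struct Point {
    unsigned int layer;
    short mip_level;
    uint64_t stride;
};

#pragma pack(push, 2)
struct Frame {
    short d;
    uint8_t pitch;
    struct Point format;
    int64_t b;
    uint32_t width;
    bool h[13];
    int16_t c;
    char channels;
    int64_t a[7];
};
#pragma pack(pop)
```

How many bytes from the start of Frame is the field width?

28

Point: 0..4  layer  (4B, 4-aligned); 4..6  mip_level  (2B, 2-aligned); 6..8  -- padding (2B); 8..16  stride  (8B, 8-aligned); sizeof = 16, alignof = 8
0..2  d  (2B, 2-aligned)
2..3  pitch  (1B, 1-aligned)
3..4  -- padding (1B)
4..20  format  (16B, 2-aligned)
20..28  b  (8B, 2-aligned)
28..32  width  (4B, 2-aligned)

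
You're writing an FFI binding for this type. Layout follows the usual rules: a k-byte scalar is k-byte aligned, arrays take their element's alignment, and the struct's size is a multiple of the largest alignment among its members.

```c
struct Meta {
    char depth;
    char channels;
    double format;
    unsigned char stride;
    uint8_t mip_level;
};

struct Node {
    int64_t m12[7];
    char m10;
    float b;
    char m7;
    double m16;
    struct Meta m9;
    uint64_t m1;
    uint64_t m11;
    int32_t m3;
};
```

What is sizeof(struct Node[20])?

2560

Meta: @0: depth [1B, align 1] → 1; @1: channels [1B, align 1] → 2; +6 pad (align 8); @8: format [8B, align 8] → 16; @16: stride [1B, align 1] → 17; @17: mip_level [1B, align 1] → 18; +6 tail pad (align 8); size 24, align 8
@0: m12 [56B, align 8] → 56
@56: m10 [1B, align 1] → 57
+3 pad (align 4)
@60: b [4B, align 4] → 64
@64: m7 [1B, align 1] → 65
+7 pad (align 8)
@72: m16 [8B, align 8] → 80
@80: m9 [24B, align 8] → 104
@104: m1 [8B, align 8] → 112
@112: m11 [8B, align 8] → 120
@120: m3 [4B, align 4] → 124
+4 tail pad (align 8)
size 128, align 8
array of 20: 20 × 128 = 2560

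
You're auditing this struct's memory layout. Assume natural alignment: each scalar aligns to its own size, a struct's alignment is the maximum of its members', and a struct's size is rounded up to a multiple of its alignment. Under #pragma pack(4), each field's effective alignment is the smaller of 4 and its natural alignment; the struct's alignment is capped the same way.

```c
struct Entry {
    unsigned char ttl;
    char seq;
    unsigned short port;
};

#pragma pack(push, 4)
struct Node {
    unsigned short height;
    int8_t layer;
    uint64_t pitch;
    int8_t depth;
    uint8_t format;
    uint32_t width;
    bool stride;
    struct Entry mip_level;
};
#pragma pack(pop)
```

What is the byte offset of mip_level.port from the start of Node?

Entry: @0: ttl [1B, align 1] → 1; @1: seq [1B, align 1] → 2; @2: port [2B, align 2] → 4; size 4, align 2
@0: height [2B, align 2] → 2
@2: layer [1B, align 1] → 3
+1 pad (align 4)
@4: pitch [8B, align 4] → 12
@12: depth [1B, align 1] → 13
@13: format [1B, align 1] → 14
+2 pad (align 4)
@16: width [4B, align 4] → 20
@20: stride [1B, align 1] → 21
+1 pad (align 2)
@22: mip_level [4B, align 2] → 26
within Entry: port at 2
22 + 2 = 24

24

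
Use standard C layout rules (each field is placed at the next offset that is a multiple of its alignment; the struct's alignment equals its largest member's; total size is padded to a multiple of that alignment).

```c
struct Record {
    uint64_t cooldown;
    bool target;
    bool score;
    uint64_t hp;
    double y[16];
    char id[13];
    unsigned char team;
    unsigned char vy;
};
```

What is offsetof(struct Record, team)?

@0: cooldown [8B, align 8] → 8
@8: target [1B, align 1] → 9
@9: score [1B, align 1] → 10
+6 pad (align 8)
@16: hp [8B, align 8] → 24
@24: y [128B, align 8] → 152
@152: id [13B, align 1] → 165
@165: team [1B, align 1] → 166

165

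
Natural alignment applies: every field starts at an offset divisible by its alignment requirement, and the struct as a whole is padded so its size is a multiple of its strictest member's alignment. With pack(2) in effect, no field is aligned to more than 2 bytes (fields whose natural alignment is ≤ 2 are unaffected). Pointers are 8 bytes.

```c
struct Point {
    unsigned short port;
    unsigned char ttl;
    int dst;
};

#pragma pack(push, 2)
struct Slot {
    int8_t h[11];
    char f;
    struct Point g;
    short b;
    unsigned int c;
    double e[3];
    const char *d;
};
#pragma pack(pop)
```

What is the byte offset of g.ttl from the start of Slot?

Point: 0..2  port  (2B, 2-aligned); 2..3  ttl  (1B, 1-aligned); 3..4  -- padding (1B); 4..8  dst  (4B, 4-aligned); sizeof = 8, alignof = 4
0..11  h  (11B, 1-aligned)
11..12  f  (1B, 1-aligned)
12..20  g  (8B, 2-aligned)
within Point: ttl at 2
12 + 2 = 14

14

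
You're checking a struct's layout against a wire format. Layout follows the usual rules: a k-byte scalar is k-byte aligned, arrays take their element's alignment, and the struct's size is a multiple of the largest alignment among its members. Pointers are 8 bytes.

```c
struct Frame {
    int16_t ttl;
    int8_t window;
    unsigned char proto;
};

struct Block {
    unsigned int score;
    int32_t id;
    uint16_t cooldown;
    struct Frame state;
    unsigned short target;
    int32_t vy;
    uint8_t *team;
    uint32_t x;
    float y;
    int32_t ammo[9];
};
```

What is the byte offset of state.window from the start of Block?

Frame: @0: ttl [2B, align 2] → 2; @2: window [1B, align 1] → 3; @3: proto [1B, align 1] → 4; size 4, align 2
@0: score [4B, align 4] → 4
@4: id [4B, align 4] → 8
@8: cooldown [2B, align 2] → 10
@10: state [4B, align 2] → 14
within Frame: window at 2
10 + 2 = 12

12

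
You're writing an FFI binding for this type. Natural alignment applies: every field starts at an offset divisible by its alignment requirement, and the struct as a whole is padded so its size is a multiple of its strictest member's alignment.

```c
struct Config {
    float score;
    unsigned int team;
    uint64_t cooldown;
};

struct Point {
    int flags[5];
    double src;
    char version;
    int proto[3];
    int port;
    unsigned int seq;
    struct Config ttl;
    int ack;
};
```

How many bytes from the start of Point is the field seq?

Config: score at 0 (size 4, align 4) → ends 4; team at 4 (size 4, align 4) → ends 8; cooldown at 8 (size 8, align 8) → ends 16; total 16 bytes, alignment 8
flags at 0 (size 20, align 4) → ends 20
pad 4 to align 8 for src
src at 24 (size 8, align 8) → ends 32
version at 32 (size 1, align 1) → ends 33
pad 3 to align 4 for proto
proto at 36 (size 12, align 4) → ends 48
port at 48 (size 4, align 4) → ends 52
seq at 52 (size 4, align 4) → ends 56

52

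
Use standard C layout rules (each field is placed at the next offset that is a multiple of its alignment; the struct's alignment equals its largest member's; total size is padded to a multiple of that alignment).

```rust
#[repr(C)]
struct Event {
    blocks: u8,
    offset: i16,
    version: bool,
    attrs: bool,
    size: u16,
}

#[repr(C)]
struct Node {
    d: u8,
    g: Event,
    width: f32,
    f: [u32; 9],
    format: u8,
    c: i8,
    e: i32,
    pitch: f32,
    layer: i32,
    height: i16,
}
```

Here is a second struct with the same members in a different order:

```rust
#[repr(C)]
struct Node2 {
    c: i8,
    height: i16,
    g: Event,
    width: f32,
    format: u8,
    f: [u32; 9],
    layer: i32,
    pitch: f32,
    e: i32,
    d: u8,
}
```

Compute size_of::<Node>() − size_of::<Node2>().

Event: blocks at 0 (size 1, align 1) → ends 1; pad 1 to align 2 for offset; offset at 2 (size 2, align 2) → ends 4; version at 4 (size 1, align 1) → ends 5; attrs at 5 (size 1, align 1) → ends 6; size at 6 (size 2, align 2) → ends 8; total 8 bytes, alignment 2
d at 0 (size 1, align 1) → ends 1
pad 1 to align 2 for g
g at 2 (size 8, align 2) → ends 10
pad 2 to align 4 for width
width at 12 (size 4, align 4) → ends 16
f at 16 (size 36, align 4) → ends 52
format at 52 (size 1, align 1) → ends 53
c at 53 (size 1, align 1) → ends 54
pad 2 to align 4 for e
e at 56 (size 4, align 4) → ends 60
pitch at 60 (size 4, align 4) → ends 64
layer at 64 (size 4, align 4) → ends 68
height at 68 (size 2, align 2) → ends 70
tail pad 2 to reach multiple of 4
total 72 bytes, alignment 4
— Node2 —
c at 0 (size 1, align 1) → ends 1
pad 1 to align 2 for height
height at 2 (size 2, align 2) → ends 4
g at 4 (size 8, align 2) → ends 12
width at 12 (size 4, align 4) → ends 16
format at 16 (size 1, align 1) → ends 17
pad 3 to align 4 for f
f at 20 (size 36, align 4) → ends 56
layer at 56 (size 4, align 4) → ends 60
pitch at 60 (size 4, align 4) → ends 64
e at 64 (size 4, align 4) → ends 68
d at 68 (size 1, align 1) → ends 69
tail pad 3 to reach multiple of 4
total 72 bytes, alignment 4
72 − 72 = 0

0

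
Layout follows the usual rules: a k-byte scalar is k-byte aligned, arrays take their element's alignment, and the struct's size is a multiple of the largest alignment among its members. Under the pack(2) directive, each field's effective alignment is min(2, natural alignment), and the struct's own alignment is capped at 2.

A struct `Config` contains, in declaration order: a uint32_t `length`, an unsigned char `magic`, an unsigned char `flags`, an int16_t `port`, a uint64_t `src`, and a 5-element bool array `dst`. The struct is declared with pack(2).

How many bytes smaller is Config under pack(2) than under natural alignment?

2

natural layout:
  @0: length [4B, align 4] → 4
  @4: magic [1B, align 1] → 5
  @5: flags [1B, align 1] → 6
  @6: port [2B, align 2] → 8
  @8: src [8B, align 8] → 16
  @16: dst [5B, align 1] → 21
  +3 tail pad (align 8)
  size 24, align 8
packed(2) layout:
  @0: length [4B, align 2] → 4
  @4: magic [1B, align 1] → 5
  @5: flags [1B, align 1] → 6
  @6: port [2B, align 2] → 8
  @8: src [8B, align 2] → 16
  @16: dst [5B, align 1] → 21
  +1 tail pad (align 2)
  size 22, align 2
24 − 22 = 2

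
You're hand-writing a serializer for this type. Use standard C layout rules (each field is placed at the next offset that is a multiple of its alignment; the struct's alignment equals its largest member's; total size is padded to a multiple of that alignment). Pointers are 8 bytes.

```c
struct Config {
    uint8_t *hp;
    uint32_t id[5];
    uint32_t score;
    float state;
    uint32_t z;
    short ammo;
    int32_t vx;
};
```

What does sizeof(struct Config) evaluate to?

0..8  hp  (8B, 8-aligned)
8..28  id  (20B, 4-aligned)
28..32  score  (4B, 4-aligned)
32..36  state  (4B, 4-aligned)
36..40  z  (4B, 4-aligned)
40..42  ammo  (2B, 2-aligned)
42..44  -- padding (2B)
44..48  vx  (4B, 4-aligned)
sizeof = 48, alignof = 8

48 bytes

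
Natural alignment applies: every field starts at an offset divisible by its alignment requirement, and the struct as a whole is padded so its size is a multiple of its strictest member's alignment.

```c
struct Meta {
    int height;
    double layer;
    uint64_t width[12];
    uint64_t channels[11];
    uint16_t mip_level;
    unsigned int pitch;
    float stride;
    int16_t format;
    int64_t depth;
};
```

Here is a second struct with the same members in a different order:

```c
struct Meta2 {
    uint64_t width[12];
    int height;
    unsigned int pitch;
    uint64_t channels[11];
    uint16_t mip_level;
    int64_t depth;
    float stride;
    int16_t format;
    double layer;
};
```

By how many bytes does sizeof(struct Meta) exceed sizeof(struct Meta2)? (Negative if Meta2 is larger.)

0

@0: height [4B, align 4] → 4
+4 pad (align 8)
@8: layer [8B, align 8] → 16
@16: width [96B, align 8] → 112
@112: channels [88B, align 8] → 200
@200: mip_level [2B, align 2] → 202
+2 pad (align 4)
@204: pitch [4B, align 4] → 208
@208: stride [4B, align 4] → 212
@212: format [2B, align 2] → 214
+2 pad (align 8)
@216: depth [8B, align 8] → 224
size 224, align 8
— Meta2 —
@0: width [96B, align 8] → 96
@96: height [4B, align 4] → 100
@100: pitch [4B, align 4] → 104
@104: channels [88B, align 8] → 192
@192: mip_level [2B, align 2] → 194
+6 pad (align 8)
@200: depth [8B, align 8] → 208
@208: stride [4B, align 4] → 212
@212: format [2B, align 2] → 214
+2 pad (align 8)
@216: layer [8B, align 8] → 224
size 224, align 8
224 − 224 = 0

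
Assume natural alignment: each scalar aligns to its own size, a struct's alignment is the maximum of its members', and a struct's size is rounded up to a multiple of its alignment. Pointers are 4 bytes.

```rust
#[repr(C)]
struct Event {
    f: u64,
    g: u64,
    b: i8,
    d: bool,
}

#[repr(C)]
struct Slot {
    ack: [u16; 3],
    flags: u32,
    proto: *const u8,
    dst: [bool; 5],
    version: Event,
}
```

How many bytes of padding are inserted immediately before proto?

Event: f at 0 (size 8, align 8) → ends 8; g at 8 (size 8, align 8) → ends 16; b at 16 (size 1, align 1) → ends 17; d at 17 (size 1, align 1) → ends 18; tail pad 6 to reach multiple of 8; total 24 bytes, alignment 8
ack at 0 (size 6, align 2) → ends 6
pad 2 to align 4 for flags
flags at 8 (size 4, align 4) → ends 12
proto at 12 (size 4, align 4) → ends 16

0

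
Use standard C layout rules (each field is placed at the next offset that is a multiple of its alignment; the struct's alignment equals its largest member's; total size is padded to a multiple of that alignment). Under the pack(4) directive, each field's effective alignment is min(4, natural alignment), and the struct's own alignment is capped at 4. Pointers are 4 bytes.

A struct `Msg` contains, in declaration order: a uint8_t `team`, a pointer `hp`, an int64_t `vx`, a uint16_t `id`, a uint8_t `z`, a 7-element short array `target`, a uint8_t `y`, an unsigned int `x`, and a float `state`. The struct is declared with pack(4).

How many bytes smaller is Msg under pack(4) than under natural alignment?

4

natural layout:
  0..1  team  (1B, 1-aligned)
  1..4  -- padding (3B)
  4..8  hp  (4B, 4-aligned)
  8..16  vx  (8B, 8-aligned)
  16..18  id  (2B, 2-aligned)
  18..19  z  (1B, 1-aligned)
  19..20  -- padding (1B)
  20..34  target  (14B, 2-aligned)
  34..35  y  (1B, 1-aligned)
  35..36  -- padding (1B)
  36..40  x  (4B, 4-aligned)
  40..44  state  (4B, 4-aligned)
  44..48  -- tail padding (4B)
  sizeof = 48, alignof = 8
packed(4) layout:
  0..1  team  (1B, 1-aligned)
  1..4  -- padding (3B)
  4..8  hp  (4B, 4-aligned)
  8..16  vx  (8B, 4-aligned)
  16..18  id  (2B, 2-aligned)
  18..19  z  (1B, 1-aligned)
  19..20  -- padding (1B)
  20..34  target  (14B, 2-aligned)
  34..35  y  (1B, 1-aligned)
  35..36  -- padding (1B)
  36..40  x  (4B, 4-aligned)
  40..44  state  (4B, 4-aligned)
  sizeof = 44, alignof = 4
48 − 44 = 4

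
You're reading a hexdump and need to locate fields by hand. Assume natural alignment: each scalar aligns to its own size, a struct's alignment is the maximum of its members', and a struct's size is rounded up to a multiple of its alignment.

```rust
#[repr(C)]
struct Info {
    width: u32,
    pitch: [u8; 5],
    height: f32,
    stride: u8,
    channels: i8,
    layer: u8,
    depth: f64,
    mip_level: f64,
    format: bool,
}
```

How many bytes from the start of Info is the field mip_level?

32

@0: width [4B, align 4] → 4
@4: pitch [5B, align 1] → 9
+3 pad (align 4)
@12: height [4B, align 4] → 16
@16: stride [1B, align 1] → 17
@17: channels [1B, align 1] → 18
@18: layer [1B, align 1] → 19
+5 pad (align 8)
@24: depth [8B, align 8] → 32
@32: mip_level [8B, align 8] → 40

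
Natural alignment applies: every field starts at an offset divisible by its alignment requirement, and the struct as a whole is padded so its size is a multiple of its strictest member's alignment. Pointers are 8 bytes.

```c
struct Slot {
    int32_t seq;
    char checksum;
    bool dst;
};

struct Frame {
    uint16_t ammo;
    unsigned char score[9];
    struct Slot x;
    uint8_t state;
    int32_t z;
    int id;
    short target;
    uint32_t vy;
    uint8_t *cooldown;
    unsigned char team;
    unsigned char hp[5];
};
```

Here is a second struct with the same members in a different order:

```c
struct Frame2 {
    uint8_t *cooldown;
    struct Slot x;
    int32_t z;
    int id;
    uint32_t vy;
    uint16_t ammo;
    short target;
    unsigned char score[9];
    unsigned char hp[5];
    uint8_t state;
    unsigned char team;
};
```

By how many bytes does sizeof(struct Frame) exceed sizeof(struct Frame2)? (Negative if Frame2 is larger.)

Slot: @0: seq [4B, align 4] → 4; @4: checksum [1B, align 1] → 5; @5: dst [1B, align 1] → 6; +2 tail pad (align 4); size 8, align 4
@0: ammo [2B, align 2] → 2
@2: score [9B, align 1] → 11
+1 pad (align 4)
@12: x [8B, align 4] → 20
@20: state [1B, align 1] → 21
+3 pad (align 4)
@24: z [4B, align 4] → 28
@28: id [4B, align 4] → 32
@32: target [2B, align 2] → 34
+2 pad (align 4)
@36: vy [4B, align 4] → 40
@40: cooldown [8B, align 8] → 48
@48: team [1B, align 1] → 49
@49: hp [5B, align 1] → 54
+2 tail pad (align 8)
size 56, align 8
— Frame2 —
@0: cooldown [8B, align 8] → 8
@8: x [8B, align 4] → 16
@16: z [4B, align 4] → 20
@20: id [4B, align 4] → 24
@24: vy [4B, align 4] → 28
@28: ammo [2B, align 2] → 30
@30: target [2B, align 2] → 32
@32: score [9B, align 1] → 41
@41: hp [5B, align 1] → 46
@46: state [1B, align 1] → 47
@47: team [1B, align 1] → 48
size 48, align 8
56 − 48 = 8

8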